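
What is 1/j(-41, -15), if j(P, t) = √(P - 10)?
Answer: -I*√51/51 ≈ -0.14003*I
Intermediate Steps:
j(P, t) = √(-10 + P)
1/j(-41, -15) = 1/(√(-10 - 41)) = 1/(√(-51)) = 1/(I*√51) = -I*√51/51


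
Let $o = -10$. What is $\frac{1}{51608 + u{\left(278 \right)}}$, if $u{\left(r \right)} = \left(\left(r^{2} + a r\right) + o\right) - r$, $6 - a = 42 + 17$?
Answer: $\frac{1}{113870} \approx 8.7819 \cdot 10^{-6}$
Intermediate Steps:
$a = -53$ ($a = 6 - \left(42 + 17\right) = 6 - 59 = -53$)
$u{\left(r \right)} = -10 + r^{2} - 54 r$ ($u{\left(r \right)} = \left(\left(r^{2} - 53 r\right) - 10\right) - r = \left(-10 + r^{2} - 53 r\right) - r = -10 + r^{2} - 54 r$)
$\frac{1}{51608 + u{\left(278 \right)}} = \frac{1}{51608 - \left(15022 - 77284\right)} = \frac{1}{51608 - -62262} = \frac{1}{51608 + 62262} = \frac{1}{113870}$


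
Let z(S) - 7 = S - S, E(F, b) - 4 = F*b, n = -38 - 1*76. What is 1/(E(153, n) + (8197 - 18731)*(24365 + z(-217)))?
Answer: -1/256752086 ≈ -3.8948e-9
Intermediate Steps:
n = -114 (n = -38 - 76 = -114)
E(F, b) = 4 + F*b
z(S) = 7 (z(S) = 7 + (S - S) = 7 + 0 = 7)
1/(E(153, n) + (8197 - 18731)*(24365 + z(-217))) = 1/((4 + 153*(-114)) + (8197 - 18731)*(24365 + 7)) = 1/((4 - 17442) - 10534*24372) = 1/(-17438 - 256734648) = 1/(-256752086) = -1/256752086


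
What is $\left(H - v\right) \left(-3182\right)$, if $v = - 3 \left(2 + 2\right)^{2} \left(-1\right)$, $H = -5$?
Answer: $168646$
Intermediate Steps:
$v = 48$ ($v = - 3 \cdot 4^{2} \left(-1\right) = \left(-3\right) 16 \left(-1\right) = \left(-48\right) \left(-1\right) = 48$)
$\left(H - v\right) \left(-3182\right) = \left(-5 - 48\right) \left(-3182\right) = \left(-53\right) \left(-3182\right) = 168646$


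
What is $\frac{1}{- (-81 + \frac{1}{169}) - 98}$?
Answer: $- \frac{169}{2874} \approx -0.058803$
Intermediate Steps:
$\frac{1}{- (-81 + \frac{1}{169}) - 98} = \frac{1}{\left(-1\right) \left(- \frac{13688}{169}\right) - 98} = \frac{1}{\frac{13688}{169} - 98} = \frac{1}{- \frac{2874}{169}} = - \frac{169}{2874}$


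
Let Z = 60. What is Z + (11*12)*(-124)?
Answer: -16308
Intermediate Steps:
Z + (11*12)*(-124) = 60 + (11*12)*(-124) = 60 + 132*(-124) = 60 - 16368 = -16308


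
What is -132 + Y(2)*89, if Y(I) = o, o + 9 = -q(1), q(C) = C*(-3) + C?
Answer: -755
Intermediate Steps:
q(C) = -2*C (q(C) = -3*C + C = -2*C)
o = -7 (o = -9 - (-2) = -9 - 1*(-2) = -9 + 2 = -7)
Y(I) = -7
-132 + Y(2)*89 = -132 - 7*89 = -132 - 623 = -755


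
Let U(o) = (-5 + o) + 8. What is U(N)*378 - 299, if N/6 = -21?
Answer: -46793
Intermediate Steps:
N = -126 (N = 6*(-21) = -126)
U(o) = 3 + o
U(N)*378 - 299 = (3 - 126)*378 - 299 = -123*378 - 299 = -46494 - 299 = -46793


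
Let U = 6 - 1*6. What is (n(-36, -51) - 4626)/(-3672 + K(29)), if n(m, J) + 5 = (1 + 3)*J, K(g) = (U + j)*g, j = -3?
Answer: 4835/3759 ≈ 1.2862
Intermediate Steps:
U = 0 (U = 6 - 6 = 0)
K(g) = -3*g (K(g) = (0 - 3)*g = -3*g)
n(m, J) = -5 + 4*J (n(m, J) = -5 + (1 + 3)*J = -5 + 4*J)
(n(-36, -51) - 4626)/(-3672 + K(29)) = ((-5 + 4*(-51)) - 4626)/(-3672 - 3*29) = ((-5 - 204) - 4626)/(-3672 - 87) = (-209 - 4626)/(-3759) = -4835*(-1/3759) = 4835/3759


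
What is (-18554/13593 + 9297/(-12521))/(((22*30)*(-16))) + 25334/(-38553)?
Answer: -3034581736838507/4619395744134336 ≈ -0.65692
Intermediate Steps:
(-18554/13593 + 9297/(-12521))/(((22*30)*(-16))) + 25334/(-38553) = (-18554*1/13593 + 9297*(-1/12521))/((660*(-16))) + 25334*(-1/38553) = (-18554/13593 - 9297/12521)/(-10560) - 25334/38553 = -358688755/170197953*(-1/10560) - 25334/38553 = 71737751/359458076736 - 25334/38553 = -3034581736838507/4619395744134336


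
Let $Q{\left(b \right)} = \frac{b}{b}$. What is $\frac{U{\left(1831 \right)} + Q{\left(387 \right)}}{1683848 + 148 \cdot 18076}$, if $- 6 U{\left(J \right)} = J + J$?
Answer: $- \frac{457}{3269322} \approx -0.00013978$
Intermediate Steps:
$U{\left(J \right)} = - \frac{J}{3}$ ($U{\left(J \right)} = - \frac{J + J}{6} = - \frac{2 J}{6} = - \frac{J}{3}$)
$Q{\left(b \right)} = 1$
$\frac{U{\left(1831 \right)} + Q{\left(387 \right)}}{1683848 + 148 \cdot 18076} = \frac{\left(- \frac{1}{3}\right) 1831 + 1}{1683848 + 148 \cdot 18076} = \frac{- \frac{1831}{3} + 1}{1683848 + 2675248} = - \frac{1828}{3 \cdot 4359096} = \left(- \frac{1828}{3}\right) \frac{1}{4359096} = - \frac{457}{3269322}$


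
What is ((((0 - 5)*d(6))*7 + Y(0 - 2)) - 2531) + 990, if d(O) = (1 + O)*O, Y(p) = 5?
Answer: -3006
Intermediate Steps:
d(O) = O*(1 + O)
((((0 - 5)*d(6))*7 + Y(0 - 2)) - 2531) + 990 = ((((0 - 5)*(6*(1 + 6)))*7 + 5) - 2531) + 990 = ((-30*7*7 + 5) - 2531) + 990 = ((-5*42*7 + 5) - 2531) + 990 = ((-210*7 + 5) - 2531) + 990 = ((-1470 + 5) - 2531) + 990 = (-1465 - 2531) + 990 = -3996 + 990 = -3006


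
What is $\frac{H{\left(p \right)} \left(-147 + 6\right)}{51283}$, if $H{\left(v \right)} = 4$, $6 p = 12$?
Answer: $- \frac{564}{51283} \approx -0.010998$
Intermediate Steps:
$p = 2$ ($p = \frac{1}{6} \cdot 12 = 2$)
$\frac{H{\left(p \right)} \left(-147 + 6\right)}{51283} = \frac{4 \left(-147 + 6\right)}{51283} = 4 \left(-141\right) \frac{1}{51283} = \left(-564\right) \frac{1}{51283} = - \frac{564}{51283}$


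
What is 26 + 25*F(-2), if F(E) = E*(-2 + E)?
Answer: 226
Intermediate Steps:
26 + 25*F(-2) = 26 + 25*(-2*(-2 - 2)) = 26 + 25*(-2*(-4)) = 26 + 25*8 = 26 + 200 = 226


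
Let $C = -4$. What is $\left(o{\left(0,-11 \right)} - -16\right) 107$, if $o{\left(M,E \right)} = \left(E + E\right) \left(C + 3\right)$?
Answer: $4066$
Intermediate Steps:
$o{\left(M,E \right)} = - 2 E$ ($o{\left(M,E \right)} = \left(E + E\right) \left(-4 + 3\right) = 2 E \left(-1\right) = - 2 E$)
$\left(o{\left(0,-11 \right)} - -16\right) 107 = \left(\left(-2\right) \left(-11\right) - -16\right) 107 = \left(22 + 16\right) 107 = 38 \cdot 107 = 4066$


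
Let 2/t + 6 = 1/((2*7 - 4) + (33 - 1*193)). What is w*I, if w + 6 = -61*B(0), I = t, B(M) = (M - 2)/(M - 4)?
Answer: 10950/901 ≈ 12.153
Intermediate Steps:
B(M) = (-2 + M)/(-4 + M)
t = -300/901 (t = 2/(-6 + 1/((2*7 - 4) + (33 - 1*193))) = 2/(-6 + 1/((14 - 4) + (33 - 193))) = 2/(-6 + 1/(10 - 160)) = 2/(-6 + 1/(-150)) = 2/(-6 - 1/150) = 2/(-901/150) = 2*(-150/901) = -300/901 ≈ -0.33296)
I = -300/901 ≈ -0.33296
w = -73/2 (w = -6 - 61*(-2 + 0)/(-4 + 0) = -6 - 61*(-2)/(-4) = -6 - (-61)*(-2)/4 = -6 - 61*½ = -6 - 61/2 = -73/2 ≈ -36.500)
w*I = -73/2*(-300/901) = 10950/901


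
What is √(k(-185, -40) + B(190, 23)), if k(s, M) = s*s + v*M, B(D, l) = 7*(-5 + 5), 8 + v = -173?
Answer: √41465 ≈ 203.63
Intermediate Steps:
v = -181 (v = -8 - 173 = -181)
B(D, l) = 0 (B(D, l) = 7*0 = 0)
k(s, M) = s² - 181*M (k(s, M) = s*s - 181*M = s² - 181*M)
√(k(-185, -40) + B(190, 23)) = √(((-185)² - 181*(-40)) + 0) = √((34225 + 7240) + 0) = √(41465 + 0) = √41465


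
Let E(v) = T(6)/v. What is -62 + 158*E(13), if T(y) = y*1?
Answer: 142/13 ≈ 10.923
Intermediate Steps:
T(y) = y
E(v) = 6/v
-62 + 158*E(13) = -62 + 158*(6/13) = -62 + 948/13 = 142/13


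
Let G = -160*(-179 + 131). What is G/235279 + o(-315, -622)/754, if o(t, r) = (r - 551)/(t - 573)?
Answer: 1806047209/52510508336 ≈ 0.034394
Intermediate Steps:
o(t, r) = (-551 + r)/(-573 + t)
G = 7680 (G = -160*(-48) = 7680)
G/235279 + o(-315, -622)/754 = 7680/235279 + ((-551 - 622)/(-573 - 315))/754 = 7680*(1/235279) + (-1173/(-888))*(1/754) = 7680/235279 - 1/888*(-1173)*(1/754) = 7680/235279 + (391/296)*(1/754) = 7680/235279 + 391/223184 = 1806047209/52510508336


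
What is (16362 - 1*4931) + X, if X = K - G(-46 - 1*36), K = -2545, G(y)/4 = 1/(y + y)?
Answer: 364327/41 ≈ 8886.0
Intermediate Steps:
G(y) = 2/y (G(y) = 4/(y + y) = 4/((2*y)) = 4*(1/(2*y)) = 2/y)
X = -104344/41 (X = -2545 - 2/(-46 - 1*36) = -2545 - 2/(-46 - 36) = -2545 - 2/(-82) = -2545 - 2*(-1)/82 = -2545 - 1*(-1/41) = -2545 + 1/41 = -104344/41 ≈ -2545.0)
(16362 - 1*4931) + X = (16362 - 1*4931) - 104344/41 = (16362 - 4931) - 104344/41 = 11431 - 104344/41 = 364327/41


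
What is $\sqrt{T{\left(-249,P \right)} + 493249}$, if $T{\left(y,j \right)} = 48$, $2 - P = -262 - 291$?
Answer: $\sqrt{493297} \approx 702.35$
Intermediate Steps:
$P = 555$ ($P = 2 - \left(-262 - 291\right) = 2 - -553 = 2 + 553 = 555$)
$\sqrt{T{\left(-249,P \right)} + 493249} = \sqrt{48 + 493249} = \sqrt{493297}$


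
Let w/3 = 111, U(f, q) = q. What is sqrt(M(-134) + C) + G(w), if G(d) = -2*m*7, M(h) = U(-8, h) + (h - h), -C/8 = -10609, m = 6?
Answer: -84 + sqrt(84738) ≈ 207.10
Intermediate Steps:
C = 84872 (C = -8*(-10609) = 84872)
M(h) = h (M(h) = h + (h - h) = h + 0 = h)
w = 333 (w = 3*111 = 333)
G(d) = -84 (G(d) = -2*6*7 = -12*7 = -84)
sqrt(M(-134) + C) + G(w) = sqrt(-134 + 84872) - 84 = sqrt(84738) - 84 = -84 + sqrt(84738)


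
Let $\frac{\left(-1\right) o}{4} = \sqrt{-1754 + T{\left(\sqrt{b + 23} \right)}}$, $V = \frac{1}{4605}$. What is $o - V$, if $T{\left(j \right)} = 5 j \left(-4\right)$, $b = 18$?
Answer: $- \frac{1}{4605} - 4 i \sqrt{1754 + 20 \sqrt{41}} \approx -0.00021716 - 173.53 i$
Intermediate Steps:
$V = \frac{1}{4605} \approx 0.00021716$
$T{\left(j \right)} = - 20 j$
$o = - 4 \sqrt{-1754 - 20 \sqrt{41}}$ ($o = - 4 \sqrt{-1754 - 20 \sqrt{18 + 23}} = - 4 \sqrt{-1754 - 20 \sqrt{41}} \approx - 173.53 i$)
$o - V = - 4 i \sqrt{1754 + 20 \sqrt{41}} - \frac{1}{4605} = - \frac{1}{4605} - 4 i \sqrt{1754 + 20 \sqrt{41}}$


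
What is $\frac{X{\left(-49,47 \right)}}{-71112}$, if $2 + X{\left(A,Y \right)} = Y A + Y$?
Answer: $\frac{1129}{35556} \approx 0.031753$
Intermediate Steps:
$X{\left(A,Y \right)} = -2 + Y + A Y$ ($X{\left(A,Y \right)} = -2 + \left(Y A + Y\right) = -2 + \left(A Y + Y\right) = -2 + \left(Y + A Y\right) = -2 + Y + A Y$)
$\frac{X{\left(-49,47 \right)}}{-71112} = \frac{-2 + 47 - 2303}{-71112} = \left(-2 + 47 - 2303\right) \left(- \frac{1}{71112}\right) = \left(-2258\right) \left(- \frac{1}{71112}\right) = \frac{1129}{35556}$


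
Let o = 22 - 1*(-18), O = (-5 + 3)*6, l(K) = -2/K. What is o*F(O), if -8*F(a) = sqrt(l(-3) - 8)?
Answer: -5*I*sqrt(66)/3 ≈ -13.54*I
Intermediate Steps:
O = -12 (O = -2*6 = -12)
F(a) = -I*sqrt(66)/24 (F(a) = -sqrt(-2/(-3) - 8)/8 = -sqrt(-2*(-1/3) - 8)/8 = -sqrt(2/3 - 8)/8 = -I*sqrt(66)/24)
o = 40 (o = 22 + 18 = 40)
o*F(O) = 40*(-I*sqrt(66)/24) = -5*I*sqrt(66)/3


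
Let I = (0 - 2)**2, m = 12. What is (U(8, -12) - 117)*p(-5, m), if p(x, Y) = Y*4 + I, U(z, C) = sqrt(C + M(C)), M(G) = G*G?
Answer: -6084 + 104*sqrt(33) ≈ -5486.6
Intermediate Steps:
M(G) = G**2
I = 4 (I = (-2)**2 = 4)
U(z, C) = sqrt(C + C**2)
p(x, Y) = 4 + 4*Y (p(x, Y) = Y*4 + 4 = 4*Y + 4 = 4 + 4*Y)
(U(8, -12) - 117)*p(-5, m) = (sqrt(-12*(1 - 12)) - 117)*(4 + 4*12) = (sqrt(-12*(-11)) - 117)*(4 + 48) = (sqrt(132) - 117)*52 = (2*sqrt(33) - 117)*52 = (-117 + 2*sqrt(33))*52 = -6084 + 104*sqrt(33)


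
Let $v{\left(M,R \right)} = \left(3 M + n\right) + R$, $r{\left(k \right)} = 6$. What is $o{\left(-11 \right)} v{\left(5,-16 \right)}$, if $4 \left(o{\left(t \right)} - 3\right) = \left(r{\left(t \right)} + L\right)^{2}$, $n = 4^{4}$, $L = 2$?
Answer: $4845$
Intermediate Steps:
$n = 256$
$o{\left(t \right)} = 19$ ($o{\left(t \right)} = 3 + \frac{\left(6 + 2\right)^{2}}{4} = 3 + \frac{8^{2}}{4} = 3 + \frac{1}{4} \cdot 64 = 3 + 16 = 19$)
$v{\left(M,R \right)} = 256 + R + 3 M$ ($v{\left(M,R \right)} = \left(3 M + 256\right) + R = \left(256 + 3 M\right) + R = 256 + R + 3 M$)
$o{\left(-11 \right)} v{\left(5,-16 \right)} = 19 \left(256 - 16 + 3 \cdot 5\right) = 19 \left(256 - 16 + 15\right) = 19 \cdot 255 = 4845$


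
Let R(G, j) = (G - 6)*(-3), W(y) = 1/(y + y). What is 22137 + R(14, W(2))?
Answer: 22113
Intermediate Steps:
W(y) = 1/(2*y)
R(G, j) = 18 - 3*G (R(G, j) = (-6 + G)*(-3) = 18 - 3*G)
22137 + R(14, W(2)) = 22137 + (18 - 3*14) = 22137 + (18 - 42) = 22137 - 24 = 22113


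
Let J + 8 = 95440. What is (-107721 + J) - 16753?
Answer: -29042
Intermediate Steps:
J = 95432 (J = -8 + 95440 = 95432)
(-107721 + J) - 16753 = (-107721 + 95432) - 16753 = -12289 - 16753 = -29042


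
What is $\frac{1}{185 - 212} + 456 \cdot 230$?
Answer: $\frac{2831759}{27} \approx 1.0488 \cdot 10^{5}$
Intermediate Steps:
$\frac{1}{185 - 212} + 456 \cdot 230 = \frac{1}{185 - 212} + 104880 = \frac{1}{-27} + 104880 = - \frac{1}{27} + 104880 = \frac{2831759}{27}$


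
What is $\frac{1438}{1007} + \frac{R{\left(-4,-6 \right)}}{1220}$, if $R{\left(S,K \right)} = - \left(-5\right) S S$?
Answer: $\frac{91746}{61427} \approx 1.4936$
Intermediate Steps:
$R{\left(S,K \right)} = 5 S^{2}$ ($R{\left(S,K \right)} = 5 S S = 5 S^{2}$)
$\frac{1438}{1007} + \frac{R{\left(-4,-6 \right)}}{1220} = \frac{1438}{1007} + \frac{5 \left(-4\right)^{2}}{1220} = 1438 \cdot \frac{1}{1007} + 5 \cdot 16 \cdot \frac{1}{1220} = \frac{1438}{1007} + 80 \cdot \frac{1}{1220} = \frac{1438}{1007} + \frac{4}{61} = \frac{91746}{61427}$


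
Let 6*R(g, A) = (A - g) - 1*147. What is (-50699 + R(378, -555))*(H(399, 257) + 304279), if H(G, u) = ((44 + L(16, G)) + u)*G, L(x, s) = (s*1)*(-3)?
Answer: 2708034775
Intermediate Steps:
R(g, A) = -49/2 - g/6 + A/6 (R(g, A) = ((A - g) - 1*147)/6 = ((A - g) - 147)/6 = (-147 + A - g)/6 = -49/2 - g/6 + A/6)
L(x, s) = -3*s (L(x, s) = s*(-3) = -3*s)
H(G, u) = G*(44 + u - 3*G) (H(G, u) = ((44 - 3*G) + u)*G = (44 + u - 3*G)*G = G*(44 + u - 3*G))
(-50699 + R(378, -555))*(H(399, 257) + 304279) = (-50699 + (-49/2 - ⅙*378 + (⅙)*(-555)))*(399*(44 + 257 - 3*399) + 304279) = (-50699 + (-49/2 - 63 - 185/2))*(399*(44 + 257 - 1197) + 304279) = (-50699 - 180)*(399*(-896) + 304279) = -50879*(-357504 + 304279) = -50879*(-53225) = 2708034775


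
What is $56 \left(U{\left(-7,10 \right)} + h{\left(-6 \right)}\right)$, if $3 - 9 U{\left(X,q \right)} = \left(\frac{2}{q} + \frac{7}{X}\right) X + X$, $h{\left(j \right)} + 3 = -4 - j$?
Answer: $- \frac{1288}{45} \approx -28.622$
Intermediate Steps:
$h{\left(j \right)} = -7 - j$ ($h{\left(j \right)} = -3 - \left(4 + j\right) = -7 - j$)
$U{\left(X,q \right)} = \frac{1}{3} - \frac{X}{9} - \frac{X \left(\frac{2}{q} + \frac{7}{X}\right)}{9}$ ($U{\left(X,q \right)} = \frac{1}{3} - \frac{\left(\frac{2}{q} + \frac{7}{X}\right) X + X}{9} = \frac{1}{3} - \frac{X \left(\frac{2}{q} + \frac{7}{X}\right) + X}{9} = \frac{1}{3} - \frac{X + X \left(\frac{2}{q} + \frac{7}{X}\right)}{9} = \frac{1}{3} - \left(\frac{X}{9} + \frac{X \left(\frac{2}{q} + \frac{7}{X}\right)}{9}\right) = \frac{1}{3} - \frac{X}{9} - \frac{X \left(\frac{2}{q} + \frac{7}{X}\right)}{9}$)
$56 \left(U{\left(-7,10 \right)} + h{\left(-6 \right)}\right) = 56 \left(\frac{\left(-2\right) \left(-7\right) - 10 \left(4 - 7\right)}{9 \cdot 10} - 1\right) = 56 \left(\frac{1}{9} \cdot \frac{1}{10} \left(14 - 10 \left(-3\right)\right) + \left(-7 + 6\right)\right) = 56 \left(\frac{1}{9} \cdot \frac{1}{10} \left(14 + 30\right) - 1\right) = 56 \left(\frac{1}{9} \cdot \frac{1}{10} \cdot 44 - 1\right) = 56 \left(\frac{22}{45} - 1\right) = 56 \left(- \frac{23}{45}\right) = - \frac{1288}{45}$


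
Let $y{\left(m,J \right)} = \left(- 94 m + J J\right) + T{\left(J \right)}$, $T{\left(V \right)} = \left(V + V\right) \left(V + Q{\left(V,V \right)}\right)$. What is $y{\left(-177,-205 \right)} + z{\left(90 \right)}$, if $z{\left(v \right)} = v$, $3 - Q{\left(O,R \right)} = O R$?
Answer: $17371823$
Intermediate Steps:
$Q{\left(O,R \right)} = 3 - O R$
$T{\left(V \right)} = 2 V \left(3 + V - V^{2}\right)$ ($T{\left(V \right)} = \left(V + V\right) \left(V - \left(-3 + V V\right)\right) = 2 V \left(V - \left(-3 + V^{2}\right)\right) = 2 V \left(3 + V - V^{2}\right)$)
$y{\left(m,J \right)} = J^{2} - 94 m + 2 J \left(3 + J - J^{2}\right)$ ($y{\left(m,J \right)} = \left(- 94 m + J J\right) + 2 J \left(3 + J - J^{2}\right) = \left(- 94 m + J^{2}\right) + 2 J \left(3 + J - J^{2}\right) = \left(J^{2} - 94 m\right) + 2 J \left(3 + J - J^{2}\right) = J^{2} - 94 m + 2 J \left(3 + J - J^{2}\right)$)
$y{\left(-177,-205 \right)} + z{\left(90 \right)} = \left(\left(-205\right)^{2} - -16638 + 2 \left(-205\right) \left(3 - 205 - \left(-205\right)^{2}\right)\right) + 90 = \left(42025 + 16638 + 2 \left(-205\right) \left(3 - 205 - 42025\right)\right) + 90 = \left(42025 + 16638 + 2 \left(-205\right) \left(-42227\right)\right) + 90 = \left(42025 + 16638 + 17313070\right) + 90 = 17371733 + 90 = 17371823$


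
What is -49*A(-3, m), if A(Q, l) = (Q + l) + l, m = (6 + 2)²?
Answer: -6125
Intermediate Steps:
m = 64 (m = 8² = 64)
A(Q, l) = Q + 2*l
-49*A(-3, m) = -49*(-3 + 2*64) = -49*(-3 + 128) = -49*125 = -6125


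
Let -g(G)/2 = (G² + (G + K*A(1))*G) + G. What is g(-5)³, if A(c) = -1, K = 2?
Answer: -1331000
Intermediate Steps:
g(G) = -2*G - 2*G² - 2*G*(-2 + G) (g(G) = -2*((G² + (G + 2*(-1))*G) + G) = -2*((G² + (G - 2)*G) + G) = -2*((G² + (-2 + G)*G) + G) = -2*((G² + G*(-2 + G)) + G) = -2*(G + G² + G*(-2 + G)) = -2*G - 2*G² - 2*G*(-2 + G))
g(-5)³ = (2*(-5)*(1 - 2*(-5)))³ = (2*(-5)*(1 + 10))³ = (2*(-5)*11)³ = (-110)³ = -1331000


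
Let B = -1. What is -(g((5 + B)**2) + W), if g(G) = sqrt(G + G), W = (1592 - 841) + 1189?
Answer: -1940 - 4*sqrt(2) ≈ -1945.7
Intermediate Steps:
W = 1940 (W = 751 + 1189 = 1940)
g(G) = sqrt(2)*sqrt(G) (g(G) = sqrt(2*G) = sqrt(2)*sqrt(G))
-(g((5 + B)**2) + W) = -(sqrt(2)*sqrt((5 - 1)**2) + 1940) = -(sqrt(2)*sqrt(4**2) + 1940) = -(sqrt(2)*sqrt(16) + 1940) = -(sqrt(2)*4 + 1940) = -(4*sqrt(2) + 1940) = -(1940 + 4*sqrt(2)) = -1940 - 4*sqrt(2)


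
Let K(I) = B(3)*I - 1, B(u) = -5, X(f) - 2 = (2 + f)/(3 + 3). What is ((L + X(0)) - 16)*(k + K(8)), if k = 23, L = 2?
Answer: 210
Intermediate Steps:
X(f) = 7/3 + f/6 (X(f) = 2 + (2 + f)/(3 + 3) = 2 + (2 + f)/6 = 2 + (2 + f)*(1/6) = 2 + (1/3 + f/6) = 7/3 + f/6)
K(I) = -1 - 5*I (K(I) = -5*I - 1 = -1 - 5*I)
((L + X(0)) - 16)*(k + K(8)) = ((2 + (7/3 + (1/6)*0)) - 16)*(23 + (-1 - 5*8)) = ((2 + (7/3 + 0)) - 16)*(23 + (-1 - 40)) = ((2 + 7/3) - 16)*(23 - 41) = (13/3 - 16)*(-18) = -35/3*(-18) = 210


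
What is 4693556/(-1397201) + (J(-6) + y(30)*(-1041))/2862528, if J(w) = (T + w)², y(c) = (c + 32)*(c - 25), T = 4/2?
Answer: -408420701443/117633146592 ≈ -3.4720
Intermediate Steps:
T = 2 (T = 4*(½) = 2)
y(c) = (-25 + c)*(32 + c) (y(c) = (32 + c)*(-25 + c) = (-25 + c)*(32 + c))
J(w) = (2 + w)²
4693556/(-1397201) + (J(-6) + y(30)*(-1041))/2862528 = 4693556/(-1397201) + ((2 - 6)² + (-800 + 30² + 7*30)*(-1041))/2862528 = 4693556*(-1/1397201) + ((-4)² + (-800 + 900 + 210)*(-1041))*(1/2862528) = -4693556/1397201 + (16 + 310*(-1041))*(1/2862528) = -4693556/1397201 + (16 - 322710)*(1/2862528) = -4693556/1397201 - 322694*1/2862528 = -4693556/1397201 - 9491/84192 = -408420701443/117633146592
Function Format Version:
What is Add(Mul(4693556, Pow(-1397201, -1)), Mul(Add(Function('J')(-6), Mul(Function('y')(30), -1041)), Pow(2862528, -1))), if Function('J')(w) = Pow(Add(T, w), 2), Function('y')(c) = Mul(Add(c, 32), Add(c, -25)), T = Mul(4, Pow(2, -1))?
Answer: Rational(-408420701443, 117633146592) ≈ -3.4720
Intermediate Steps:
T = 2 (T = Mul(4, Rational(1, 2)) = 2)
Function('y')(c) = Mul(Add(-25, c), Add(32, c)) (Function('y')(c) = Mul(Add(32, c), Add(-25, c)) = Mul(Add(-25, c), Add(32, c)))
Function('J')(w) = Pow(Add(2, w), 2)
Add(Mul(4693556, Pow(-1397201, -1)), Mul(Add(Function('J')(-6), Mul(Function('y')(30), -1041)), Pow(2862528, -1))) = Add(Mul(4693556, Pow(-1397201, -1)), Mul(Add(Pow(Add(2, -6), 2), Mul(Add(-800, Pow(30, 2), Mul(7, 30)), -1041)), Pow(2862528, -1))) = Add(Mul(4693556, Rational(-1, 1397201)), Mul(Add(Pow(-4, 2), Mul(Add(-800, 900, 210), -1041)), Rational(1, 2862528))) = Add(Rational(-4693556, 1397201), Mul(Add(16, Mul(310, -1041)), Rational(1, 2862528))) = Add(Rational(-4693556, 1397201), Mul(Add(16, -322710), Rational(1, 2862528))) = Add(Rational(-4693556, 1397201), Mul(-322694, Rational(1, 2862528))) = Add(Rational(-4693556, 1397201), Rational(-9491, 84192)) = Rational(-408420701443, 117633146592)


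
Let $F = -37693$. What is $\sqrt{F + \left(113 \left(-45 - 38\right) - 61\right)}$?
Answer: $3 i \sqrt{5237} \approx 217.1 i$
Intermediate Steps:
$\sqrt{F + \left(113 \left(-45 - 38\right) - 61\right)} = \sqrt{-37693 + \left(113 \left(-45 - 38\right) - 61\right)} = \sqrt{-37693 + \left(113 \left(-83\right) - 61\right)} = \sqrt{-37693 - 9440} = \sqrt{-47133} = 3 i \sqrt{5237}$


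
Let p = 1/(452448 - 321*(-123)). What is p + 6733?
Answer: 3312171424/491931 ≈ 6733.0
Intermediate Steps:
p = 1/491931 (p = 1/(452448 + 39483) = 1/491931 ≈ 2.0328e-6)
p + 6733 = 1/491931 + 6733 = 3312171424/491931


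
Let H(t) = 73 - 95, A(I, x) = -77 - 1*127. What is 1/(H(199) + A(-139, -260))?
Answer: -1/226 ≈ -0.0044248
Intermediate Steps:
A(I, x) = -204 (A(I, x) = -77 - 127 = -204)
H(t) = -22
1/(H(199) + A(-139, -260)) = 1/(-22 - 204) = 1/(-226) = -1/226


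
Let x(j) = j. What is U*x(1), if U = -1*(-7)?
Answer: 7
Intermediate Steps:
U = 7
U*x(1) = 7*1 = 7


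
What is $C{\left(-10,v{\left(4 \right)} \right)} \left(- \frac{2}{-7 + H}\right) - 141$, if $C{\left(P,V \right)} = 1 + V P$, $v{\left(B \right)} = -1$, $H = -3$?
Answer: $- \frac{694}{5} \approx -138.8$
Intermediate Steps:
$C{\left(P,V \right)} = 1 + P V$
$C{\left(-10,v{\left(4 \right)} \right)} \left(- \frac{2}{-7 + H}\right) - 141 = \left(1 - -10\right) \left(- \frac{2}{-7 - 3}\right) - 141 = \left(1 + 10\right) \left(- \frac{2}{-10}\right) - 141 = 11 \left(\left(-2\right) \left(- \frac{1}{10}\right)\right) - 141 = 11 \cdot \frac{1}{5} - 141 = \frac{11}{5} - 141 = - \frac{694}{5}$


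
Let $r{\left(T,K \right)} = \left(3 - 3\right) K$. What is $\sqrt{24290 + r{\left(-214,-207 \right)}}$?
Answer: $\sqrt{24290} \approx 155.85$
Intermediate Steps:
$r{\left(T,K \right)} = 0$ ($r{\left(T,K \right)} = 0 K = 0$)
$\sqrt{24290 + r{\left(-214,-207 \right)}} = \sqrt{24290 + 0} = \sqrt{24290}$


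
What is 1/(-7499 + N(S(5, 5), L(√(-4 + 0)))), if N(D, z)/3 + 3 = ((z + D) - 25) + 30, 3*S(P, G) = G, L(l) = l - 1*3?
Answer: -833/6245005 - 2*I/18735015 ≈ -0.00013339 - 1.0675e-7*I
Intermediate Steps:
L(l) = -3 + l (L(l) = l - 3 = -3 + l)
S(P, G) = G/3
N(D, z) = 6 + 3*D + 3*z (N(D, z) = -9 + 3*(((z + D) - 25) + 30) = -9 + 3*(((D + z) - 25) + 30) = -9 + 3*((-25 + D + z) + 30) = -9 + 3*(5 + D + z) = -9 + (15 + 3*D + 3*z) = 6 + 3*D + 3*z)
1/(-7499 + N(S(5, 5), L(√(-4 + 0)))) = 1/(-7499 + (6 + 3*((⅓)*5) + 3*(-3 + √(-4 + 0)))) = 1/(-7499 + (6 + 3*(5/3) + 3*(-3 + √(-4)))) = 1/(-7499 + (6 + 5 + 3*(-3 + 2*I))) = 1/(-7499 + (6 + 5 + (-9 + 6*I))) = 1/(-7499 + (2 + 6*I)) = 1/(-7497 + 6*I) = (-7497 - 6*I)/56205045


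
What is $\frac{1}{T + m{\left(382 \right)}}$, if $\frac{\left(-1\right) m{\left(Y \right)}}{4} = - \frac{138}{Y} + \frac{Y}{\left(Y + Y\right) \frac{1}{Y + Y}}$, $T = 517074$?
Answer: $\frac{191}{98469562} \approx 1.9397 \cdot 10^{-6}$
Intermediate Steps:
$m{\left(Y \right)} = - 4 Y + \frac{552}{Y}$ ($m{\left(Y \right)} = - 4 \left(- \frac{138}{Y} + \frac{Y}{\left(Y + Y\right) \frac{1}{Y + Y}}\right) = - 4 \left(- \frac{138}{Y} + \frac{Y}{2 Y \frac{1}{2 Y}}\right) = - 4 \left(- \frac{138}{Y} + \frac{Y}{1}\right) = - 4 \left(- \frac{138}{Y} + Y 1\right) = - 4 \left(- \frac{138}{Y} + Y\right) = - 4 \left(Y - \frac{138}{Y}\right) = - 4 Y + \frac{552}{Y}$)
$\frac{1}{T + m{\left(382 \right)}} = \frac{1}{517074 + \left(\left(-4\right) 382 + \frac{552}{382}\right)} = \frac{1}{517074 + \left(-1528 + 552 \cdot \frac{1}{382}\right)} = \frac{1}{517074 + \left(-1528 + \frac{276}{191}\right)} = \frac{1}{517074 - \frac{291572}{191}} = \frac{1}{\frac{98469562}{191}} = \frac{191}{98469562}$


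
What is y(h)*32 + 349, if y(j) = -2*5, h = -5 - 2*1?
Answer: 29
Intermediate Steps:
h = -7 (h = -5 - 2 = -7)
y(j) = -10
y(h)*32 + 349 = -10*32 + 349 = -320 + 349 = 29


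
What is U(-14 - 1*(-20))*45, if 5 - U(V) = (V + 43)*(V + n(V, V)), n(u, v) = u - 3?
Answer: -19620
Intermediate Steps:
n(u, v) = -3 + u
U(V) = 5 - (-3 + 2*V)*(43 + V) (U(V) = 5 - (V + 43)*(V + (-3 + V)) = 5 - (43 + V)*(-3 + 2*V) = 5 - (-3 + 2*V)*(43 + V))
U(-14 - 1*(-20))*45 = (134 - 83*(-14 - 1*(-20)) - 2*(-14 - 1*(-20))²)*45 = (134 - 83*(-14 + 20) - 2*(-14 + 20)²)*45 = (134 - 83*6 - 2*6²)*45 = (134 - 498 - 2*36)*45 = (134 - 498 - 72)*45 = -436*45 = -19620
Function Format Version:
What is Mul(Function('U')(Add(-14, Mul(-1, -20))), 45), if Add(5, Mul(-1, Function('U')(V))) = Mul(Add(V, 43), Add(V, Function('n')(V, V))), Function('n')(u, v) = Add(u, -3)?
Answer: -19620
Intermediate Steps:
Function('n')(u, v) = Add(-3, u)
Function('U')(V) = Add(5, Mul(-1, Add(-3, Mul(2, V)), Add(43, V))) (Function('U')(V) = Add(5, Mul(-1, Mul(Add(V, 43), Add(V, Add(-3, V))))) = Add(5, Mul(-1, Mul(Add(43, V), Add(-3, Mul(2, V))))) = Add(5, Mul(-1, Mul(Add(-3, Mul(2, V)), Add(43, V)))) = Add(5, Mul(-1, Add(-3, Mul(2, V)), Add(43, V))))
Mul(Function('U')(Add(-14, Mul(-1, -20))), 45) = Mul(Add(134, Mul(-83, Add(-14, Mul(-1, -20))), Mul(-2, Pow(Add(-14, Mul(-1, -20)), 2))), 45) = Mul(Add(134, Mul(-83, Add(-14, 20)), Mul(-2, Pow(Add(-14, 20), 2))), 45) = Mul(Add(134, Mul(-83, 6), Mul(-2, Pow(6, 2))), 45) = Mul(Add(134, -498, Mul(-2, 36)), 45) = Mul(Add(134, -498, -72), 45) = Mul(-436, 45) = -19620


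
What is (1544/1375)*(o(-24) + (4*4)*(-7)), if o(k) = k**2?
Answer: 716416/1375 ≈ 521.03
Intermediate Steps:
(1544/1375)*(o(-24) + (4*4)*(-7)) = (1544/1375)*((-24)**2 + (4*4)*(-7)) = (1544*(1/1375))*(576 + 16*(-7)) = 1544*(576 - 112)/1375 = (1544/1375)*464 = 716416/1375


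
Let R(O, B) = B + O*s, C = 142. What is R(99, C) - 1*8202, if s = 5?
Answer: -7565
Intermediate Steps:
R(O, B) = B + 5*O (R(O, B) = B + O*5 = B + 5*O)
R(99, C) - 1*8202 = (142 + 5*99) - 1*8202 = (142 + 495) - 8202 = 637 - 8202 = -7565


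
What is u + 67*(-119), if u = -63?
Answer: -8036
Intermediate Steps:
u + 67*(-119) = -63 + 67*(-119) = -63 - 7973 = -8036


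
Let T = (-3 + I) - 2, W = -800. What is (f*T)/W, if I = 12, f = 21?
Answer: -147/800 ≈ -0.18375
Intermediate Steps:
T = 7 (T = (-3 + 12) - 2 = 9 - 2 = 7)
(f*T)/W = (21*7)/(-800) = 147*(-1/800) = -147/800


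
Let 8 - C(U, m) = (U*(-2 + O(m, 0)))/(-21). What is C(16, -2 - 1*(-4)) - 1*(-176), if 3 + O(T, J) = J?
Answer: 3784/21 ≈ 180.19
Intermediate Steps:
O(T, J) = -3 + J
C(U, m) = 8 - 5*U/21 (C(U, m) = 8 - U*(-2 + (-3 + 0))/(-21) = 8 - U*(-2 - 3)*(-1)/21 = 8 - U*(-5)*(-1)/21 = 8 - (-5*U)*(-1)/21 = 8 - 5*U/21)
C(16, -2 - 1*(-4)) - 1*(-176) = (8 - 5/21*16) - 1*(-176) = (8 - 80/21) + 176 = 88/21 + 176 = 3784/21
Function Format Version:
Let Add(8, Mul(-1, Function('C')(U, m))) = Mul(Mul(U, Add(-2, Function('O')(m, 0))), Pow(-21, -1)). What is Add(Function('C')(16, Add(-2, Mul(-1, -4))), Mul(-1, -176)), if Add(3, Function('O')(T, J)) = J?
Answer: Rational(3784, 21) ≈ 180.19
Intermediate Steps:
Function('O')(T, J) = Add(-3, J)
Function('C')(U, m) = Add(8, Mul(Rational(-5, 21), U)) (Function('C')(U, m) = Add(8, Mul(-1, Mul(Mul(U, Add(-2, Add(-3, 0))), Pow(-21, -1)))) = Add(8, Mul(-1, Mul(Mul(U, Add(-2, -3)), Rational(-1, 21)))) = Add(8, Mul(-1, Mul(Mul(U, -5), Rational(-1, 21)))) = Add(8, Mul(-1, Mul(Mul(-5, U), Rational(-1, 21)))) = Add(8, Mul(-1, Mul(Rational(5, 21), U))) = Add(8, Mul(Rational(-5, 21), U)))
Add(Function('C')(16, Add(-2, Mul(-1, -4))), Mul(-1, -176)) = Add(Add(8, Mul(Rational(-5, 21), 16)), Mul(-1, -176)) = Add(Add(8, Rational(-80, 21)), 176) = Add(Rational(88, 21), 176) = Rational(3784, 21)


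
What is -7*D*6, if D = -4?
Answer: 168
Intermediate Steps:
-7*D*6 = -7*(-4)*6 = 28*6 = 168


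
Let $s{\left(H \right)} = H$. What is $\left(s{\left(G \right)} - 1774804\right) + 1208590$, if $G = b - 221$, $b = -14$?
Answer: $-566449$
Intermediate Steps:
$G = -235$ ($G = -14 - 221 = -235$)
$\left(s{\left(G \right)} - 1774804\right) + 1208590 = \left(-235 - 1774804\right) + 1208590 = -1775039 + 1208590 = -566449$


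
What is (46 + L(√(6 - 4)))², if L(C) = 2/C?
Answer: (46 + √2)² ≈ 2248.1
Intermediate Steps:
(46 + L(√(6 - 4)))² = (46 + 2/(√(6 - 4)))² = (46 + 2/(√2))² = (46 + 2*(√2/2))² = (46 + √2)²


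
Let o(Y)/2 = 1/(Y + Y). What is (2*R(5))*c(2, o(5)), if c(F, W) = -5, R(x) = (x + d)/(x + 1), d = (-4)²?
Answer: -35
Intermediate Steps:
d = 16
R(x) = (16 + x)/(1 + x) (R(x) = (x + 16)/(x + 1) = (16 + x)/(1 + x))
o(Y) = 1/Y (o(Y) = 2/(Y + Y) = 2/((2*Y)) = 2*(1/(2*Y)) = 1/Y)
(2*R(5))*c(2, o(5)) = (2*((16 + 5)/(1 + 5)))*(-5) = (2*(21/6))*(-5) = (2*((⅙)*21))*(-5) = (2*(7/2))*(-5) = 7*(-5) = -35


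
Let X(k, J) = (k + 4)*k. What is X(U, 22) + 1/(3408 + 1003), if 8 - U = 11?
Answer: -13232/4411 ≈ -2.9998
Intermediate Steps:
U = -3 (U = 8 - 1*11 = 8 - 11 = -3)
X(k, J) = k*(4 + k) (X(k, J) = (4 + k)*k = k*(4 + k))
X(U, 22) + 1/(3408 + 1003) = -3*(4 - 3) + 1/(3408 + 1003) = -3*1 + 1/4411 = -3 + 1/4411 = -13232/4411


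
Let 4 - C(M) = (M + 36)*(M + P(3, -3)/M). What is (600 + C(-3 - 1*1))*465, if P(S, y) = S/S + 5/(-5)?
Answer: 340380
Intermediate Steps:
P(S, y) = 0 (P(S, y) = 1 + 5*(-1/5) = 1 - 1 = 0)
C(M) = 4 - M*(36 + M) (C(M) = 4 - (M + 36)*(M + 0/M) = 4 - (36 + M)*(M + 0) = 4 - (36 + M)*M = 4 - M*(36 + M))
(600 + C(-3 - 1*1))*465 = (600 + (4 - (-3 - 1*1)**2 - 36*(-3 - 1*1)))*465 = (600 + (4 - (-3 - 1)**2 - 36*(-3 - 1)))*465 = (600 + (4 - 1*(-4)**2 - 36*(-4)))*465 = (600 + (4 - 1*16 + 144))*465 = (600 + (4 - 16 + 144))*465 = (600 + 132)*465 = 732*465 = 340380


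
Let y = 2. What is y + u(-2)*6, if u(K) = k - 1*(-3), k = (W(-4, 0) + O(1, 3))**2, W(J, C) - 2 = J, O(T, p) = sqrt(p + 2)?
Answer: 74 - 24*sqrt(5) ≈ 20.334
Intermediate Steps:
O(T, p) = sqrt(2 + p)
W(J, C) = 2 + J
k = (-2 + sqrt(5))**2 (k = ((2 - 4) + sqrt(2 + 3))**2 = (-2 + sqrt(5))**2 ≈ 0.055728)
u(K) = 3 + (-2 + sqrt(5))**2 (u(K) = (-2 + sqrt(5))**2 - 1*(-3) = (-2 + sqrt(5))**2 + 3 = 3 + (-2 + sqrt(5))**2)
y + u(-2)*6 = 2 + (12 - 4*sqrt(5))*6 = 2 + (72 - 24*sqrt(5)) = 74 - 24*sqrt(5)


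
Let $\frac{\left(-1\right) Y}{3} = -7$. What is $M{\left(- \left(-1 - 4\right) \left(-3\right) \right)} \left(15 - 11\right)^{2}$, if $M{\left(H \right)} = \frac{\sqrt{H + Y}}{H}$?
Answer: $- \frac{16 \sqrt{6}}{15} \approx -2.6128$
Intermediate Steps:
$Y = 21$ ($Y = \left(-3\right) \left(-7\right) = 21$)
$M{\left(H \right)} = \frac{\sqrt{21 + H}}{H}$ ($M{\left(H \right)} = \frac{\sqrt{H + 21}}{H} = \frac{\sqrt{21 + H}}{H}$)
$M{\left(- \left(-1 - 4\right) \left(-3\right) \right)} \left(15 - 11\right)^{2} = \frac{\sqrt{21 - \left(-1 - 4\right) \left(-3\right)}}{\left(-1\right) \left(-1 - 4\right) \left(-3\right)} \left(15 - 11\right)^{2} = \frac{\sqrt{21 - \left(-5\right) \left(-3\right)}}{\left(-1\right) \left(\left(-5\right) \left(-3\right)\right)} 4^{2} = \frac{\sqrt{21 - 15}}{\left(-1\right) 15} \cdot 16 = \frac{\sqrt{21 - 15}}{-15} \cdot 16 = - \frac{\sqrt{6}}{15} \cdot 16 = - \frac{16 \sqrt{6}}{15}$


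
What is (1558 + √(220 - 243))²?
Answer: (1558 + I*√23)² ≈ 2.4273e+6 + 1.494e+4*I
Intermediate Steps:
(1558 + √(220 - 243))² = (1558 + √(-23))² = (1558 + I*√23)²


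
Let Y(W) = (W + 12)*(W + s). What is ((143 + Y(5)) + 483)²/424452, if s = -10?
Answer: 292681/424452 ≈ 0.68955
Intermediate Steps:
Y(W) = (-10 + W)*(12 + W) (Y(W) = (W + 12)*(W - 10) = (12 + W)*(-10 + W) = (-10 + W)*(12 + W))
((143 + Y(5)) + 483)²/424452 = ((143 + (-120 + 5² + 2*5)) + 483)²/424452 = ((143 + (-120 + 25 + 10)) + 483)²*(1/424452) = ((143 - 85) + 483)²*(1/424452) = (58 + 483)²*(1/424452) = 541²*(1/424452) = 292681*(1/424452) = 292681/424452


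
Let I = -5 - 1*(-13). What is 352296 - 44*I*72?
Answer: 326952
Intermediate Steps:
I = 8 (I = -5 + 13 = 8)
352296 - 44*I*72 = 352296 - 44*8*72 = 352296 - 352*72 = 352296 - 1*25344 = 352296 - 25344 = 326952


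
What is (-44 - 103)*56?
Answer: -8232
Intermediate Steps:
(-44 - 103)*56 = -147*56 = -8232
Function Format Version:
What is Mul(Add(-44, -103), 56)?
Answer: -8232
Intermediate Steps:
Mul(Add(-44, -103), 56) = Mul(-147, 56) = -8232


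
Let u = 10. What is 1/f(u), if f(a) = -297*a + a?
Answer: -1/2960 ≈ -0.00033784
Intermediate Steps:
f(a) = -296*a
1/f(u) = 1/(-296*10) = 1/(-2960) = -1/2960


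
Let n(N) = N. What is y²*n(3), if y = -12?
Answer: 432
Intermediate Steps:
y²*n(3) = (-12)²*3 = 144*3 = 432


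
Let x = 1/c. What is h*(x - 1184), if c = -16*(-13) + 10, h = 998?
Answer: -128797389/109 ≈ -1.1816e+6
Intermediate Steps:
c = 218 (c = 208 + 10 = 218)
x = 1/218 ≈ 0.0045872
h*(x - 1184) = 998*(1/218 - 1184) = 998*(-258111/218) = -128797389/109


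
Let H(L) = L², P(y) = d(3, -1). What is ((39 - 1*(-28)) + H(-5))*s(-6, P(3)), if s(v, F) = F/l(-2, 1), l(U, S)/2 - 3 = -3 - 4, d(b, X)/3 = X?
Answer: 69/2 ≈ 34.500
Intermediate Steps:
d(b, X) = 3*X
P(y) = -3 (P(y) = 3*(-1) = -3)
l(U, S) = -8 (l(U, S) = 6 + 2*(-3 - 4) = 6 + 2*(-7) = 6 - 14 = -8)
s(v, F) = -F/8 (s(v, F) = F/(-8) = F*(-⅛) = -F/8)
((39 - 1*(-28)) + H(-5))*s(-6, P(3)) = ((39 - 1*(-28)) + (-5)²)*(-⅛*(-3)) = ((39 + 28) + 25)*(3/8) = (67 + 25)*(3/8) = 92*(3/8) = 69/2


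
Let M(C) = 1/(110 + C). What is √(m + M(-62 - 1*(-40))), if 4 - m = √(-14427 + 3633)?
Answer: √(7766 - 1936*I*√10794)/44 ≈ 7.3479 - 7.0697*I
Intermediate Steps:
m = 4 - I*√10794 (m = 4 - √(-14427 + 3633) = 4 - √(-10794) = 4 - I*√10794 ≈ 4.0 - 103.89*I)
√(m + M(-62 - 1*(-40))) = √((4 - I*√10794) + 1/(110 + (-62 - 1*(-40)))) = √((4 - I*√10794) + 1/(110 + (-62 + 40))) = √((4 - I*√10794) + 1/(110 - 22)) = √((4 - I*√10794) + 1/88) = √(353/88 - I*√10794)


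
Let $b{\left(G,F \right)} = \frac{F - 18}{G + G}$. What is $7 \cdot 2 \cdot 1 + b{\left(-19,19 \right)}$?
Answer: $\frac{531}{38} \approx 13.974$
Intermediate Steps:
$b{\left(G,F \right)} = \frac{-18 + F}{2 G}$
$7 \cdot 2 \cdot 1 + b{\left(-19,19 \right)} = 7 \cdot 2 \cdot 1 + \frac{-18 + 19}{2 \left(-19\right)} = 14 \cdot 1 + \frac{1}{2} \left(- \frac{1}{19}\right) 1 = 14 - \frac{1}{38} = \frac{531}{38}$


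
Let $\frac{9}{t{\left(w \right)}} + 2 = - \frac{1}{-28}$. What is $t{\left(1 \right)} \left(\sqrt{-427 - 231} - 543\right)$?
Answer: $\frac{136836}{55} - \frac{252 i \sqrt{658}}{55} \approx 2487.9 - 117.53 i$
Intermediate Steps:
$t{\left(w \right)} = - \frac{252}{55}$ ($t{\left(w \right)} = \frac{9}{-2 - \frac{1}{-28}} = \frac{9}{-2 - - \frac{1}{28}} = \frac{9}{-2 + \frac{1}{28}} = \frac{9}{- \frac{55}{28}} = 9 \left(- \frac{28}{55}\right) = - \frac{252}{55}$)
$t{\left(1 \right)} \left(\sqrt{-427 - 231} - 543\right) = - \frac{252 \left(\sqrt{-427 - 231} - 543\right)}{55} = - \frac{252 \left(\sqrt{-658} - 543\right)}{55} = - \frac{252 \left(i \sqrt{658} - 543\right)}{55} = - \frac{252 \left(-543 + i \sqrt{658}\right)}{55} = \frac{136836}{55} - \frac{252 i \sqrt{658}}{55}$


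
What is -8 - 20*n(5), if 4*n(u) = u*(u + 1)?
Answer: -158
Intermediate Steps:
n(u) = u*(1 + u)/4 (n(u) = (u*(u + 1))/4 = (u*(1 + u))/4 = u*(1 + u)/4)
-8 - 20*n(5) = -8 - 5*5*(1 + 5) = -8 - 5*5*6 = -8 - 20*15/2 = -8 - 150 = -158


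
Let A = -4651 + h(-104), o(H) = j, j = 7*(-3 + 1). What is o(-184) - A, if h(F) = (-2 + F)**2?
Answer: -6599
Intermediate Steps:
j = -14 (j = 7*(-2) = -14)
o(H) = -14
A = 6585 (A = -4651 + (-2 - 104)**2 = -4651 + (-106)**2 = -4651 + 11236 = 6585)
o(-184) - A = -14 - 1*6585 = -14 - 6585 = -6599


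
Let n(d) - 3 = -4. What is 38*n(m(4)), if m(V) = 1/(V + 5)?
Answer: -38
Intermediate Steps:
m(V) = 1/(5 + V)
n(d) = -1 (n(d) = 3 - 4 = -1)
38*n(m(4)) = 38*(-1) = -38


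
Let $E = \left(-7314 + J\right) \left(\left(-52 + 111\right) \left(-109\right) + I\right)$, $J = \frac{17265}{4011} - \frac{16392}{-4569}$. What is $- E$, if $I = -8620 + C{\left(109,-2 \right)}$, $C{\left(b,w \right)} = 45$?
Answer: $- \frac{223245306132486}{2036251} \approx -1.0964 \cdot 10^{8}$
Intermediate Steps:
$I = -8575$ ($I = -8620 + 45 = -8575$)
$J = \frac{16070233}{2036251}$ ($J = 17265 \cdot \frac{1}{4011} - - \frac{5464}{1523} = \frac{5755}{1337} + \frac{5464}{1523} = \frac{16070233}{2036251} \approx 7.8921$)
$E = \frac{223245306132486}{2036251}$ ($E = \left(-7314 + \frac{16070233}{2036251}\right) \left(\left(-52 + 111\right) \left(-109\right) - 8575\right) = - \frac{14877069581 \left(59 \left(-109\right) - 8575\right)}{2036251} = - \frac{14877069581 \left(-6431 - 8575\right)}{2036251} = \left(- \frac{14877069581}{2036251}\right) \left(-15006\right) = \frac{223245306132486}{2036251} \approx 1.0964 \cdot 10^{8}$)
$- E = \left(-1\right) \frac{223245306132486}{2036251} = - \frac{223245306132486}{2036251}$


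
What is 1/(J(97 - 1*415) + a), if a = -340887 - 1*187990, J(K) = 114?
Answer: -1/528763 ≈ -1.8912e-6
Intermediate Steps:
a = -528877 (a = -340887 - 187990 = -528877)
1/(J(97 - 1*415) + a) = 1/(114 - 528877) = 1/(-528763) = -1/528763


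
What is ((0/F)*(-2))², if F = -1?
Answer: 0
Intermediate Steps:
((0/F)*(-2))² = ((0/(-1))*(-2))² = (-1*0*(-2))² = (0*(-2))² = 0² = 0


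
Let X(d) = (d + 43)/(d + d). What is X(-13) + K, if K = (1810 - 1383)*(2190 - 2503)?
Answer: -1737478/13 ≈ -1.3365e+5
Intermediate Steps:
X(d) = (43 + d)/(2*d) (X(d) = (43 + d)/((2*d)) = (43 + d)*(1/(2*d)) = (43 + d)/(2*d))
K = -133651 (K = 427*(-313) = -133651)
X(-13) + K = (½)*(43 - 13)/(-13) - 133651 = (½)*(-1/13)*30 - 133651 = -15/13 - 133651 = -1737478/13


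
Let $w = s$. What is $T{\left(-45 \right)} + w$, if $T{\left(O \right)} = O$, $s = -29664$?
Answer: $-29709$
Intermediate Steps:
$w = -29664$
$T{\left(-45 \right)} + w = -45 - 29664 = -29709$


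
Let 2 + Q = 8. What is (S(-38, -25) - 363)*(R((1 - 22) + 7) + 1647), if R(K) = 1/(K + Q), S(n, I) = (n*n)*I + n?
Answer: -480900675/8 ≈ -6.0113e+7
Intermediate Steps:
S(n, I) = n + I*n² (S(n, I) = n²*I + n = I*n² + n = n + I*n²)
Q = 6 (Q = -2 + 8 = 6)
R(K) = 1/(6 + K) (R(K) = 1/(K + 6) = 1/(6 + K))
(S(-38, -25) - 363)*(R((1 - 22) + 7) + 1647) = (-38*(1 - 25*(-38)) - 363)*(1/(6 + ((1 - 22) + 7)) + 1647) = (-38*(1 + 950) - 363)*(1/(6 + (-21 + 7)) + 1647) = (-38*951 - 363)*(1/(6 - 14) + 1647) = (-36138 - 363)*(1/(-8) + 1647) = -36501*(-⅛ + 1647) = -36501*13175/8 = -480900675/8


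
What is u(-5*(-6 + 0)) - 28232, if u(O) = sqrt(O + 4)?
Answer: -28232 + sqrt(34) ≈ -28226.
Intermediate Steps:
u(O) = sqrt(4 + O)
u(-5*(-6 + 0)) - 28232 = sqrt(4 - 5*(-6 + 0)) - 28232 = sqrt(4 - 5*(-6)) - 28232 = sqrt(4 + 30) - 28232 = sqrt(34) - 28232 = -28232 + sqrt(34)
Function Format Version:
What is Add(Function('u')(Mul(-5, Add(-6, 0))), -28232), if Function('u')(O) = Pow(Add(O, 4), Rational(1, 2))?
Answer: Add(-28232, Pow(34, Rational(1, 2))) ≈ -28226.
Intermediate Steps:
Function('u')(O) = Pow(Add(4, O), Rational(1, 2))
Add(Function('u')(Mul(-5, Add(-6, 0))), -28232) = Add(Pow(Add(4, Mul(-5, Add(-6, 0))), Rational(1, 2)), -28232) = Add(Pow(Add(4, Mul(-5, -6)), Rational(1, 2)), -28232) = Add(Pow(Add(4, 30), Rational(1, 2)), -28232) = Add(Pow(34, Rational(1, 2)), -28232) = Add(-28232, Pow(34, Rational(1, 2)))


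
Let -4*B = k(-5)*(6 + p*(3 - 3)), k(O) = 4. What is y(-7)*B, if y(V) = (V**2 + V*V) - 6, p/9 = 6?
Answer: -552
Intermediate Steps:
p = 54 (p = 9*6 = 54)
y(V) = -6 + 2*V**2 (y(V) = (V**2 + V**2) - 6 = 2*V**2 - 6 = -6 + 2*V**2)
B = -6 (B = -(6 + 54*(3 - 3)) = -(6 + 54*0) = -(6 + 0) = -6 ≈ -6.0000)
y(-7)*B = (-6 + 2*(-7)**2)*(-6) = (-6 + 2*49)*(-6) = (-6 + 98)*(-6) = 92*(-6) = -552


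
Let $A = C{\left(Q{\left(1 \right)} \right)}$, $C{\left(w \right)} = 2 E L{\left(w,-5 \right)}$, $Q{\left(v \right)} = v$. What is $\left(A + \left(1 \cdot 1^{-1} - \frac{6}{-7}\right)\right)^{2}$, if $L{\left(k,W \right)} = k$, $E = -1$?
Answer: $\frac{1}{49} \approx 0.020408$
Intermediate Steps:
$C{\left(w \right)} = - 2 w$ ($C{\left(w \right)} = 2 \left(-1\right) w = - 2 w$)
$A = -2$ ($A = \left(-2\right) 1 = -2$)
$\left(A + \left(1 \cdot 1^{-1} - \frac{6}{-7}\right)\right)^{2} = \left(-2 + \left(1 \cdot 1^{-1} - \frac{6}{-7}\right)\right)^{2} = \left(-2 + \left(1 \cdot 1 - - \frac{6}{7}\right)\right)^{2} = \left(-2 + \left(1 + \frac{6}{7}\right)\right)^{2} = \left(-2 + \frac{13}{7}\right)^{2} = \left(- \frac{1}{7}\right)^{2} = \frac{1}{49}$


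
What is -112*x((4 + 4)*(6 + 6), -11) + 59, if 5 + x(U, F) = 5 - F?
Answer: -1173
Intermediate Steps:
x(U, F) = -F (x(U, F) = -5 + (5 - F) = -F)
-112*x((4 + 4)*(6 + 6), -11) + 59 = -(-112)*(-11) + 59 = -112*11 + 59 = -1232 + 59 = -1173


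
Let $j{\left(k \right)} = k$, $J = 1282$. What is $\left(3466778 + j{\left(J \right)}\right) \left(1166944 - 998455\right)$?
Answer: $584329961340$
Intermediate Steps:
$\left(3466778 + j{\left(J \right)}\right) \left(1166944 - 998455\right) = \left(3466778 + 1282\right) \left(1166944 - 998455\right) = 3468060 \cdot 168489 = 584329961340$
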